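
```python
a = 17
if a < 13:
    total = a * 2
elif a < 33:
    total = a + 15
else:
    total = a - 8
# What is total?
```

Trace:
`a = 17` → a = 17
`if a < 13: ...` → a < 13 is False, a < 33 is True → total = 32
So total = 32

Answer: 32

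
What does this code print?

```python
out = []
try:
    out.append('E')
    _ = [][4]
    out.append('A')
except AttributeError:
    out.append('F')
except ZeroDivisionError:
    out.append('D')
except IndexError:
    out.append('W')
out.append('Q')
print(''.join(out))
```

Execution trace: 'E' (try body) → 'W' (except IndexError) → 'Q' (after the try/except). Output: EWQ

Answer: EWQ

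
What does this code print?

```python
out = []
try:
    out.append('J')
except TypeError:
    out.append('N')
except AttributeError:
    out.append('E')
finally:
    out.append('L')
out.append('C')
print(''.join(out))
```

Execution trace: 'J' (try body, no exception) → 'L' (finally) → 'C' (after the try/except). Output: JLC

Answer: JLC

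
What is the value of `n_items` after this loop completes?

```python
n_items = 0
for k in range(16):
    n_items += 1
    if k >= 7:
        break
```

Loop breaks when k reaches 7, n_items is 8
`n_items` takes the values: 0 → 1 → 2 → 3 → 4 → 5 → 6 → 7 → 8

Answer: 8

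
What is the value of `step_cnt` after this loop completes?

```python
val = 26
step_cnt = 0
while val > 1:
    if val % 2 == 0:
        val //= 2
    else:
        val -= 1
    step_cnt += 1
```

Steps to reduce 26 to 1
`step_cnt` takes the values: 0 → 1 → 2 → 3 → 4 → 5 → 6

Answer: 6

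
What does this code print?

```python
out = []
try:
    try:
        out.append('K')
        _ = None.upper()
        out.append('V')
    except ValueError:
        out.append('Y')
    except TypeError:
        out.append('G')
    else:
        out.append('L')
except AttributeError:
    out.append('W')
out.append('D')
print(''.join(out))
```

Execution trace: 'K' (try body) → 'W' (outer except AttributeError) → 'D' (after the try/except). Output: KWD

Answer: KWD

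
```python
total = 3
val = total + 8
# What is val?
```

Trace:
`total = 3` → total = 3
`val = total + 8` → val = 11
So val = 11

Answer: 11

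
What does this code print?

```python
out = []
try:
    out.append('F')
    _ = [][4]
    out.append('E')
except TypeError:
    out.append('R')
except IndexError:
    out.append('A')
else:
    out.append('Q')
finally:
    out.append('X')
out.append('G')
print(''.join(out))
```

Execution trace: 'F' (try body) → 'A' (except IndexError) → 'X' (finally) → 'G' (after the try/except). Output: FAXG

Answer: FAXG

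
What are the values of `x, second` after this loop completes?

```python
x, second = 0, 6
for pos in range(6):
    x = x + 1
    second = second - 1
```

x goes 0→6, second goes 6→0
`x, second` takes the values: (0, 6) → (1, 6) → (1, 5) → (2, 5) → (2, 4) → (3, 4) → (3, 3) → (4, 3) → (4, 2) → (5, 2) → (5, 1) → (6, 1) → (6, 0)

Answer: 6, 0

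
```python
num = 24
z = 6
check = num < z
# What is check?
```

Trace:
`num = 24` → num = 24
`z = 6` → z = 6
`check = num < z` → check = False
So check = False

Answer: False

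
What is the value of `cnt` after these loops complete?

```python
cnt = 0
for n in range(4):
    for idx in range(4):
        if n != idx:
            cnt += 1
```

4² - 4 (exclude diagonal)
`cnt` takes the values: 0 → 1 → 2 → 3 → 4 → 5 → 6 → 7 → 8 → 9 → 10 → 11 → 12

Answer: 12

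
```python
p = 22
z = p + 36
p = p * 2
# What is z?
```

Trace:
`p = 22` → p = 22
`z = p + 36` → z = 58
`p = p * 2` → p = 44
So z = 58

Answer: 58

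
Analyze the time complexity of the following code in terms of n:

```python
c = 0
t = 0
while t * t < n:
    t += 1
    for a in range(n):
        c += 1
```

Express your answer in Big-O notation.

Each loop level contributes: √n × n. Multiplying the contributions gives O(n√n).

Answer: O(n√n)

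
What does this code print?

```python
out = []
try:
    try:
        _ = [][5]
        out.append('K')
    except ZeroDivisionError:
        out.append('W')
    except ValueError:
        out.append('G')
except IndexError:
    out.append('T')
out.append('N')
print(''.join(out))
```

Execution trace: 'T' (outer except IndexError) → 'N' (after the try/except). Output: TN

Answer: TN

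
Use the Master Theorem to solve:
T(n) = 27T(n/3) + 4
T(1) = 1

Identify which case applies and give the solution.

a=27, b=3, f(n)=4. log_3(27) = 3. Since c=0 < 3, Case 1 applies: T(n) = Θ(n^log_b(a)) = O(n^3).

Answer: O(n^3) - Case 1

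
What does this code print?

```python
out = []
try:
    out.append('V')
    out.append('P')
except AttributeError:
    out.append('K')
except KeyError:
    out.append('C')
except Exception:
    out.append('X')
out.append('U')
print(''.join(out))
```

Execution trace: 'V' (try body) → 'P' (try body, no exception) → 'U' (after the try/except). Output: VPU

Answer: VPU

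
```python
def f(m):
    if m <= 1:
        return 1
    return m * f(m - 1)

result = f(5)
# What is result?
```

f(5) = 5 * 4 * 3 * 2 * 1 = 120

Answer: 120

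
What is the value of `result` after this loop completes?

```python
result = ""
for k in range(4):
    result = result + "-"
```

Repeat '-' 4 times
`result` takes the values: "" → "-" → "--" → "---" → "----"

Answer: "----"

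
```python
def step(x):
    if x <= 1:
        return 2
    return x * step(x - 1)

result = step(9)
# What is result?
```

step(9) = 9 * 8 * 7 * 6 * 5 * 4 * 3 * 2 * 2 = 725760

Answer: 725760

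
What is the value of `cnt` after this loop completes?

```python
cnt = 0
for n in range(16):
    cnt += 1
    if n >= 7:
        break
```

Loop breaks when n reaches 7, cnt is 8
`cnt` takes the values: 0 → 1 → 2 → 3 → 4 → 5 → 6 → 7 → 8

Answer: 8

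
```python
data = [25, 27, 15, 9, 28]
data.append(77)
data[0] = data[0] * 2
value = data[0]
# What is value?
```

Trace:
`data = [25, 27, 15, 9, 28]` → data = [25, 27, 15, 9, 28]
`data.append(77)` → data = [25, 27, 15, 9, 28, 77]
`data[0] = data[0] * 2` → data = [50, 27, 15, 9, 28, 77]
`value = data[0]` → value = 50
So value = 50

Answer: 50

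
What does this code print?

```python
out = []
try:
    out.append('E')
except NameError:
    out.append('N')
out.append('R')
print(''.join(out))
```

Execution trace: 'E' (try body, no exception) → 'R' (after the try/except). Output: ER

Answer: ER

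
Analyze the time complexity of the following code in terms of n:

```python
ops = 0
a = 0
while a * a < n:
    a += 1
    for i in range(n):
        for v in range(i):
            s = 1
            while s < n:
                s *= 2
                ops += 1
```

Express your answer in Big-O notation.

Each loop level contributes: √n × n × n × log n. Multiplying the contributions gives O(n^2√n log n).

Answer: O(n^2√n log n)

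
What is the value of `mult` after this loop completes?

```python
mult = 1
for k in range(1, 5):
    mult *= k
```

4! = 24
`mult` takes the values: 1 → 2 → 6 → 24

Answer: 24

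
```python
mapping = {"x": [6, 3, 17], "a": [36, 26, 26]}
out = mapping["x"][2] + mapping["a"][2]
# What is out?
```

Trace:
`mapping = {"x": [6, 3, 17], "a": [36, 26, 26]}` → mapping = {'x': [6, 3, 17], 'a': [36, 26, 26]}
`out = mapping["x"][2] + mapping["a"][2]` → out = 43
So out = 43

Answer: 43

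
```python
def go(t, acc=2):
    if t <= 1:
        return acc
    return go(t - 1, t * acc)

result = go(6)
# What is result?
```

Accumulator trace (n, acc): (6, 2) -> (5, 12) -> (4, 60) -> (3, 240) -> (2, 720) -> (1, 1440) -> return 1440

Answer: 1440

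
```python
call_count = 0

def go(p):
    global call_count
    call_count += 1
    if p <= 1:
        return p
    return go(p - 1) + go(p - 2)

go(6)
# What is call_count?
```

Calls(p) = 1 + Calls(p-1) + Calls(p-2); Calls(0)=Calls(1)=1. For p=6 this gives 25.

Answer: 25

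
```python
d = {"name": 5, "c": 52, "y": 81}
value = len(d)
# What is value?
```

Trace:
`d = {"name": 5, "c": 52, "y": 81}` → d = {'name': 5, 'c': 52, 'y': 81}
`value = len(d)` → value = 3
So value = 3

Answer: 3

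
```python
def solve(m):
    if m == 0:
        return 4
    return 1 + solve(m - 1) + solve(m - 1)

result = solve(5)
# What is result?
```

solve(m) = 1 + 2·solve(m-1), solve(0)=4. Closed form: (4+1)·2^5 - 1 = 159.

Answer: 159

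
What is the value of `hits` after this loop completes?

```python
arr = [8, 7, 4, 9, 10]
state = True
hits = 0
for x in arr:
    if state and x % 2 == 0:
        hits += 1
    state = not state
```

Count even values at even positions
`hits` takes the values: 0 → 1 → 2 → 3

Answer: 3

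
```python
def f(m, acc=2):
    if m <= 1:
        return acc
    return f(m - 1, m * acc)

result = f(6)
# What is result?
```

Accumulator trace (n, acc): (6, 2) -> (5, 12) -> (4, 60) -> (3, 240) -> (2, 720) -> (1, 1440) -> return 1440

Answer: 1440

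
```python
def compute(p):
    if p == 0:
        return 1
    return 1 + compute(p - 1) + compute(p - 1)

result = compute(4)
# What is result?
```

compute(p) = 1 + 2·compute(p-1), compute(0)=1. Closed form: (1+1)·2^4 - 1 = 31.

Answer: 31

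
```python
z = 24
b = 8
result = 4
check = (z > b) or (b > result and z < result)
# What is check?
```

Trace:
`z = 24` → z = 24
`b = 8` → b = 8
`result = 4` → result = 4
`check = (z > b) or (b > result and z < result)` → check = True
So check = True

Answer: True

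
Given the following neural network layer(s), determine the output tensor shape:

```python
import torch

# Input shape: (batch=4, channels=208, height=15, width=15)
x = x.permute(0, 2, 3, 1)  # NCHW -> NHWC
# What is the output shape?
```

Input: (4, 208, 15, 15) -> Output: (4, 15, 15, 208)

Answer: (4, 15, 15, 208)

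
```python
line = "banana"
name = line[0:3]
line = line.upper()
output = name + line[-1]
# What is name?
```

Trace:
`line = "banana"` → line = 'banana'
`name = line[0:3]` → name = 'ban'
`line = line.upper()` → line = 'BANANA'
`output = name + line[-1]` → output = 'banA'
So name = 'ban'

Answer: 'ban'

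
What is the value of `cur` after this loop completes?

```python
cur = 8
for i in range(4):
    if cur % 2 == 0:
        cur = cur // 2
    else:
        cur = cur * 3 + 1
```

Collatz-style transformation from 8
`cur` takes the values: 8 → 4 → 2 → 1 → 4

Answer: 4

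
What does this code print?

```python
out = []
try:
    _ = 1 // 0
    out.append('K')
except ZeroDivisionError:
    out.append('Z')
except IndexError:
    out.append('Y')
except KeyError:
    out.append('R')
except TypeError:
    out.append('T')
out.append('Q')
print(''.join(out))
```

Execution trace: 'Z' (except ZeroDivisionError) → 'Q' (after the try/except). Output: ZQ

Answer: ZQ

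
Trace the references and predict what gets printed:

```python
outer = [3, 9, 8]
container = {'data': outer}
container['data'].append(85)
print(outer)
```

Key concept: dict holds reference to list.
Step by step:
`outer = [3, 9, 8]` → outer = [3, 9, 8]
`container = {'data': outer}` → container = {'data': [3, 9, 8]}
`container['data'].append(85)` → outer = [3, 9, 8, 85]; container = {'data': [3, 9, 8, 85]}
`print(outer)` → prints [3, 9, 8, 85]

Answer: [3, 9, 8, 85]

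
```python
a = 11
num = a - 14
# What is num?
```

Trace:
`a = 11` → a = 11
`num = a - 14` → num = -3
So num = -3

Answer: -3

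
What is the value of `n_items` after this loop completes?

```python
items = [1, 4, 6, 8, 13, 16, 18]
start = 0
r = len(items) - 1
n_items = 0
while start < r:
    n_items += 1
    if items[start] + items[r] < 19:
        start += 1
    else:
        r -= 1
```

Steps to find pair summing to 19
`n_items` takes the values: 0 → 1 → 2 → 3 → 4 → 5 → 6

Answer: 6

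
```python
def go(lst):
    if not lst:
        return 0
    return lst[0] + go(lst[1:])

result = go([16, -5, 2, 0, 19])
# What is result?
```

16 + (-5) + 2 + 0 + 19 + 0 = 32

Answer: 32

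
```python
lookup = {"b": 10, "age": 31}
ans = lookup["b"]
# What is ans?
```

Trace:
`lookup = {"b": 10, "age": 31}` → lookup = {'b': 10, 'age': 31}
`ans = lookup["b"]` → ans = 10
So ans = 10

Answer: 10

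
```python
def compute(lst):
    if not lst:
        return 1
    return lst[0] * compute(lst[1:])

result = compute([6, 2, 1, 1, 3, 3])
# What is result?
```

Product over [6, 2, 1, 1, 3, 3] = 6 * 2 * 1 * 1 * 3 * 3 = 108

Answer: 108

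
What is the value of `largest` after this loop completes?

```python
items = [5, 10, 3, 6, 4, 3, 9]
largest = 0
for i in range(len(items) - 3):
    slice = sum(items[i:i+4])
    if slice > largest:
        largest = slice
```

Max sum of 4-element window in [5, 10, 3, 6, 4, 3, 9]
`largest` takes the values: 0 → 24

Answer: 24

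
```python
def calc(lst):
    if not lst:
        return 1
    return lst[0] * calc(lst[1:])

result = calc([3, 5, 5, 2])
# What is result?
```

Product over [3, 5, 5, 2] = 3 * 5 * 5 * 2 = 150

Answer: 150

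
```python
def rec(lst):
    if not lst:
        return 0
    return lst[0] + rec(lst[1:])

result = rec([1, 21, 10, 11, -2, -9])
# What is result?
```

1 + 21 + 10 + 11 + (-2) + (-9) + 0 = 32

Answer: 32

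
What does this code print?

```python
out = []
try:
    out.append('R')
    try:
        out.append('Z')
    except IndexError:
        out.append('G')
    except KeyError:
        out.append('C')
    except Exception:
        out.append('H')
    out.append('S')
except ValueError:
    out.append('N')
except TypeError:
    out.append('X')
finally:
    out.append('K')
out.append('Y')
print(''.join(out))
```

Execution trace: 'R' (try body) → 'Z' (inner try body, no exception) → 'S' (try body, no exception) → 'K' (finally) → 'Y' (after the try/except). Output: RZSKY

Answer: RZSKY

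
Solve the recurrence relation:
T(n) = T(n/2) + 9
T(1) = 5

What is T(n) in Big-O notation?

Each step divides n by 2 and adds 9. After log_2(n) steps we reach T(1)=5. So T(n) = 9·log_2(n) + 5 = O(log n).

Answer: O(log n)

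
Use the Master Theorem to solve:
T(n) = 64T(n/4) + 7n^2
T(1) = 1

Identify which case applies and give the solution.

a=64, b=4, f(n)=7n^2. log_4(64) = 3. Since c=2 < 3, Case 1 applies: T(n) = Θ(n^log_b(a)) = O(n^3).

Answer: O(n^3) - Case 1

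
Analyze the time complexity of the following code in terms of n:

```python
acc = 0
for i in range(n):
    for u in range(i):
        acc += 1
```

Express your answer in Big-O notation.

Each loop level contributes: n × n. Multiplying the contributions gives O(n^2).

Answer: O(n^2)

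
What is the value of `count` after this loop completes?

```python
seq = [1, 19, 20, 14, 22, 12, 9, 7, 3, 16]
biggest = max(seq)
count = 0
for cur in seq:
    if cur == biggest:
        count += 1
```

Count of max value 22 in [1, 19, 20, 14, 22, 12, 9, 7, 3, 16]
`count` takes the values: 0 → 1

Answer: 1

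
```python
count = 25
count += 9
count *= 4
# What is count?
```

Trace:
`count = 25` → count = 25
`count += 9` → count = 34
`count *= 4` → count = 136
So count = 136

Answer: 136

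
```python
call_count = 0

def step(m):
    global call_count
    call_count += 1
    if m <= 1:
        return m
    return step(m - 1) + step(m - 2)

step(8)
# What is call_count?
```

Calls(m) = 1 + Calls(m-1) + Calls(m-2); Calls(0)=Calls(1)=1. For m=8 this gives 67.

Answer: 67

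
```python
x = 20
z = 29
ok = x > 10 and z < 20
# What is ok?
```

Trace:
`x = 20` → x = 20
`z = 29` → z = 29
`ok = x > 10 and z < 20` → ok = False
So ok = False

Answer: False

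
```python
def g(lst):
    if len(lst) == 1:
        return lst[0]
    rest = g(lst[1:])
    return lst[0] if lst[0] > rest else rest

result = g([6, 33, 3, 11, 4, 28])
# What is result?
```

Recursive max over [6, 33, 3, 11, 4, 28] = 33

Answer: 33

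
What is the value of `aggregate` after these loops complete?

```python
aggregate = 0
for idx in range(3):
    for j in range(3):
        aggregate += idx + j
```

Sum of all idx+j for idx,j in 3x3
`aggregate` takes the values: 0 → 1 → 3 → 4 → 6 → 9 → 11 → 14 → 18

Answer: 18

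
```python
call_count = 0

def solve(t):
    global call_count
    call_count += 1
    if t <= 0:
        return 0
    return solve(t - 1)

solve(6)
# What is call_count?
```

Linear recursion stepping by 1: 7 calls from t=6 down to ≤0.

Answer: 7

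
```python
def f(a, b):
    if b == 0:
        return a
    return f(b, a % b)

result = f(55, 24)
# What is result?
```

f(55, 24) -> f(24, 7) -> f(7, 3) -> f(3, 1) -> f(1, 0) -> 1

Answer: 1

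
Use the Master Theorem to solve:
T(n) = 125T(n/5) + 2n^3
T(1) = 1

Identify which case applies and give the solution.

a=125, b=5, f(n)=2n^3. log_5(125) = 3. Since c=3 = 3, Case 2 applies: T(n) = Θ(n^log_b(a) · log n) = O(n^3 log n).

Answer: O(n^3 log n) - Case 2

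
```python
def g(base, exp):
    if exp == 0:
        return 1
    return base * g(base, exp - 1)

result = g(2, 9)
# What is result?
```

g(2, 9) = 2 * 2 * 2 * 2 * 2 * 2 * 2 * 2 * 2 = 512

Answer: 512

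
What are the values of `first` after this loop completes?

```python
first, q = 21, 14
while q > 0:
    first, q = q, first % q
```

GCD of 21 and 14
`first` takes the values: 21 → 14 → 7

Answer: 7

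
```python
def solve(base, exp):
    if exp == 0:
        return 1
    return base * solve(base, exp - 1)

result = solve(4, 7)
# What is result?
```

solve(4, 7) = 4 * 4 * 4 * 4 * 4 * 4 * 4 = 16384

Answer: 16384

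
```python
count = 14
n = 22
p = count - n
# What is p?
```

Trace:
`count = 14` → count = 14
`n = 22` → n = 22
`p = count - n` → p = -8
So p = -8

Answer: -8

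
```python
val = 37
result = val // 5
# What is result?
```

Trace:
`val = 37` → val = 37
`result = val // 5` → result = 7
So result = 7

Answer: 7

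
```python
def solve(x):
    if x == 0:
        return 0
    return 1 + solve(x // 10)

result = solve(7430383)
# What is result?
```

Count of digits of 7430383: 7

Answer: 7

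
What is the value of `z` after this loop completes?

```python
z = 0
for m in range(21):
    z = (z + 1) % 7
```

Increment mod 7, 21 times = 0
`z` takes the values: 0 → 1 → 2 → 3 → 4 → 5 → 6 → 0 → 1 → 2 → 3 → 4 → 5 → 6 → 0 → 1 → 2 → 3 → 4 → 5 → 6 → 0

Answer: 0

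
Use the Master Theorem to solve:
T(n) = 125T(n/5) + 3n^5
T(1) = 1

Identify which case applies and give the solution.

a=125, b=5, f(n)=3n^5. log_5(125) = 3. Since c=5 > 3 and the regularity condition holds (125(n/5)^5 = (125/5^5)n^5 with 125/5^5 < 1), Case 3 applies: T(n) = Θ(f(n)) = O(n^5).

Answer: O(n^5) - Case 3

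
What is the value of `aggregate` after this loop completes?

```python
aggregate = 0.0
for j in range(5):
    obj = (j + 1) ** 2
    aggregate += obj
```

Sum of squared losses 1² + 2² + ... + 5²
`aggregate` takes the values: 0.0 → 1.0 → 5.0 → 14.0 → 30.0 → 55.0

Answer: 55.0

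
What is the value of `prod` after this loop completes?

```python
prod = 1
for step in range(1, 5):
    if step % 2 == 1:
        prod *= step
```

Product of odd numbers 1 to 4
`prod` takes the values: 1 → 3

Answer: 3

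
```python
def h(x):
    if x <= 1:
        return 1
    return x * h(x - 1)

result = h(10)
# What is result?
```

h(10) = 10 * 9 * 8 * 7 * 6 * 5 * 4 * 3 * 2 * 1 = 3628800

Answer: 3628800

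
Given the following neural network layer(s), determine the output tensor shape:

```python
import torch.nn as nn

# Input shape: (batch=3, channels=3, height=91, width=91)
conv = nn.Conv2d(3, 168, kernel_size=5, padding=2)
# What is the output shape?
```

Input: (3, 3, 91, 91) -> Output: (3, 168, 91, 91)

Answer: (3, 168, 91, 91)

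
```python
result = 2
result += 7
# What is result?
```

Trace:
`result = 2` → result = 2
`result += 7` → result = 9
So result = 9

Answer: 9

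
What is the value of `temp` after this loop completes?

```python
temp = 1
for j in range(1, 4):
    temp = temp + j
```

Start at 1, add 1 through 3
`temp` takes the values: 1 → 2 → 4 → 7

Answer: 7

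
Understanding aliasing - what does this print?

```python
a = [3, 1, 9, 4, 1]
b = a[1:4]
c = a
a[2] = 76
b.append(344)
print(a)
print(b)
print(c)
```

Key concept: slice vs alias.
Step by step:
`a = [3, 1, 9, 4, 1]` → a = [3, 1, 9, 4, 1]
`b = a[1:4]` → b = [1, 9, 4]
`c = a` → c = [3, 1, 9, 4, 1] (same object as a)
`a[2] = 76` → a = [3, 1, 76, 4, 1] (same object as c); c = [3, 1, 76, 4, 1] (same object as a)
`b.append(344)` → b = [1, 9, 4, 344]
`print(a)` → prints [3, 1, 76, 4, 1]
`print(b)` → prints [1, 9, 4, 344]
`print(c)` → prints [3, 1, 76, 4, 1]

Answer:
[3, 1, 76, 4, 1]
[1, 9, 4, 344]
[3, 1, 76, 4, 1]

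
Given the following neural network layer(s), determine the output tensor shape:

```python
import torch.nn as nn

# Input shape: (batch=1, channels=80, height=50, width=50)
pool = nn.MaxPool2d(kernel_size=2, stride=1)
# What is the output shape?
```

Input: (1, 80, 50, 50) -> Output: (1, 80, 49, 49)

Answer: (1, 80, 49, 49)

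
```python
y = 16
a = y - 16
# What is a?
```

Trace:
`y = 16` → y = 16
`a = y - 16` → a = 0
So a = 0

Answer: 0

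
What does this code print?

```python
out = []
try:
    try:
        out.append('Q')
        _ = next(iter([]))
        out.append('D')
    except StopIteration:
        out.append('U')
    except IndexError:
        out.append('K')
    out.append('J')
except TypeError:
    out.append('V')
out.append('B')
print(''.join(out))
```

Execution trace: 'Q' (inner try body) → 'U' (inner except StopIteration) → 'J' (try body, no exception) → 'B' (after the try/except). Output: QUJB

Answer: QUJB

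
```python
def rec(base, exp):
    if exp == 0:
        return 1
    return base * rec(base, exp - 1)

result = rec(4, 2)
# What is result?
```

rec(4, 2) = 4 * 4 = 16

Answer: 16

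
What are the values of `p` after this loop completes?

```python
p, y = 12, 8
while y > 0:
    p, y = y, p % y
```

GCD of 12 and 8
`p` takes the values: 12 → 8 → 4

Answer: 4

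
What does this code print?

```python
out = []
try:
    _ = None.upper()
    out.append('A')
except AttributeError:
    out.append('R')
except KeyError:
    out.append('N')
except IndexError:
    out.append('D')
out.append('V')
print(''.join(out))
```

Execution trace: 'R' (except AttributeError) → 'V' (after the try/except). Output: RV

Answer: RV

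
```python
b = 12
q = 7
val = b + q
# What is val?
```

Trace:
`b = 12` → b = 12
`q = 7` → q = 7
`val = b + q` → val = 19
So val = 19

Answer: 19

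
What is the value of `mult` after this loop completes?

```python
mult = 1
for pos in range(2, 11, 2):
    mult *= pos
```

Product of even numbers 2 to 10
`mult` takes the values: 1 → 2 → 8 → 48 → 384 → 3840

Answer: 3840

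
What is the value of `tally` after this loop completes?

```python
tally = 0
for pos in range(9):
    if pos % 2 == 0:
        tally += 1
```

Count numbers divisible by 2 in range(9)
`tally` takes the values: 0 → 1 → 2 → 3 → 4 → 5

Answer: 5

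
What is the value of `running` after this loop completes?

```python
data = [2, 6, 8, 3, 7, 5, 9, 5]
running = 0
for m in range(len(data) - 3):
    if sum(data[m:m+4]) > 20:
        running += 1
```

Count windows with sum > 20
`running` takes the values: 0 → 1 → 2 → 3 → 4

Answer: 4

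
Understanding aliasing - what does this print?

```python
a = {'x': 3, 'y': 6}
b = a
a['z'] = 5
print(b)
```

Key concept: dict aliasing.
Step by step:
`a = {'x': 3, 'y': 6}` → a = {'x': 3, 'y': 6}
`b = a` → b = {'x': 3, 'y': 6} (same object as a)
`a['z'] = 5` → a = {'x': 3, 'y': 6, 'z': 5} (same object as b); b = {'x': 3, 'y': 6, 'z': 5} (same object as a)
`print(b)` → prints {'x': 3, 'y': 6, 'z': 5}

Answer: {'x': 3, 'y': 6, 'z': 5}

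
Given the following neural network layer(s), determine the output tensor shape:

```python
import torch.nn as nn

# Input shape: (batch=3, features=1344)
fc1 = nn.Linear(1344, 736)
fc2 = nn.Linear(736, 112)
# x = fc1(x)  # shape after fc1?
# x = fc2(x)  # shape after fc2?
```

Input: (3, 1344) -> after fc1: (3, 736) -> Output: (3, 112)

Answer: (3, 112)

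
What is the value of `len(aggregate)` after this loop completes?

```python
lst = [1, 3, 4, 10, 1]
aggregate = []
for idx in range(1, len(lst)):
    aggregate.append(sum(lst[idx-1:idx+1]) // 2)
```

Number of 2-element averages
`aggregate` takes the values: [] → [2] → [2, 3] → [2, 3, 7] → [2, 3, 7, 5]
So `len(aggregate)` = 4

Answer: 4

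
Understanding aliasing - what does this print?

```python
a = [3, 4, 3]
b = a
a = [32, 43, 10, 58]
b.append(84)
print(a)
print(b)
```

Key concept: rebinding vs mutation: a is rebound to a new list, b still points at the original.
Step by step:
`a = [3, 4, 3]` → a = [3, 4, 3]
`b = a` → b = [3, 4, 3] (same object as a)
`a = [32, 43, 10, 58]` → a = [32, 43, 10, 58]
`b.append(84)` → b = [3, 4, 3, 84]
`print(a)` → prints [32, 43, 10, 58]
`print(b)` → prints [3, 4, 3, 84]

Answer:
[32, 43, 10, 58]
[3, 4, 3, 84]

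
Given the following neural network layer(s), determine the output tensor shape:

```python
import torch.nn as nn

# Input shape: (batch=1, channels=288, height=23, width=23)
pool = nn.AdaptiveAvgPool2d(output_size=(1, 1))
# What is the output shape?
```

Input: (1, 288, 23, 23) -> Output: (1, 288, 1, 1)

Answer: (1, 288, 1, 1)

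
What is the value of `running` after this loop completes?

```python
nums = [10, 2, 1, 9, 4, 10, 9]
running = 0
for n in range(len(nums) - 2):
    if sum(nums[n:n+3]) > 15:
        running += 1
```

Count windows with sum > 15
`running` takes the values: 0 → 1 → 2

Answer: 2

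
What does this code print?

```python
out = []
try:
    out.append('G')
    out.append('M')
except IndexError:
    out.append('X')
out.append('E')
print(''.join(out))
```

Execution trace: 'G' (try body) → 'M' (try body, no exception) → 'E' (after the try/except). Output: GME

Answer: GME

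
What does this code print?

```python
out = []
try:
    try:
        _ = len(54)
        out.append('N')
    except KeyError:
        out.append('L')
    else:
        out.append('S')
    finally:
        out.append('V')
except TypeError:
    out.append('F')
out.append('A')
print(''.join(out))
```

Execution trace: 'V' (finally) → 'F' (outer except TypeError) → 'A' (after the try/except). Output: VFA

Answer: VFA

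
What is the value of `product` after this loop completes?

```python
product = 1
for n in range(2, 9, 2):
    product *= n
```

Product of even numbers 2 to 8
`product` takes the values: 1 → 2 → 8 → 48 → 384

Answer: 384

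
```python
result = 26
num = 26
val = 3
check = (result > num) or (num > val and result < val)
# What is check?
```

Trace:
`result = 26` → result = 26
`num = 26` → num = 26
`val = 3` → val = 3
`check = (result > num) or (num > val and result < val)` → check = False
So check = False

Answer: False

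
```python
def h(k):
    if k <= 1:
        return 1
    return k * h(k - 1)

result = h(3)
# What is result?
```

h(3) = 3 * 2 * 1 = 6

Answer: 6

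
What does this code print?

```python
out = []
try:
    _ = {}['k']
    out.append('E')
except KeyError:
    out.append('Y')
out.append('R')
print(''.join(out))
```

Execution trace: 'Y' (except KeyError) → 'R' (after the try/except). Output: YR

Answer: YR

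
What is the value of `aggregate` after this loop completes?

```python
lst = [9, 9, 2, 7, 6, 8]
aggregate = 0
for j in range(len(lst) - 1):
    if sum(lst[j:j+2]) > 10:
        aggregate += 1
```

Count windows with sum > 10
`aggregate` takes the values: 0 → 1 → 2 → 3 → 4

Answer: 4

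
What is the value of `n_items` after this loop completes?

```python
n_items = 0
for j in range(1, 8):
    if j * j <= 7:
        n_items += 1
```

Count numbers where j² ≤ 7
`n_items` takes the values: 0 → 1 → 2

Answer: 2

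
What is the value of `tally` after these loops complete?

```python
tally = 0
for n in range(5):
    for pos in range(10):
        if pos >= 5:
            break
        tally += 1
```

Inner breaks at 5, outer runs 5 times
`tally` takes the values: 0 → 1 → 2 → 3 → 4 → 5 → 6 → 7 → 8 → 9 → 10 → 11 → 12 → 13 → 14 → 15 → 16 → 17 → 18 → 19 → 20 → 21 → 22 → 23 → 24 → 25

Answer: 25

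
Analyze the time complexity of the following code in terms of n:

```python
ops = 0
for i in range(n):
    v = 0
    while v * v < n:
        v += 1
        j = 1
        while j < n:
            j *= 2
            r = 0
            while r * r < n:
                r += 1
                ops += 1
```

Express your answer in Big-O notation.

Each loop level contributes: n × √n × log n × √n. Multiplying the contributions gives O(n^2 log n).

Answer: O(n^2 log n)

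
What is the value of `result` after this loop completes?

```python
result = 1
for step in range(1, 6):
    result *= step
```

5! = 120
`result` takes the values: 1 → 2 → 6 → 24 → 120

Answer: 120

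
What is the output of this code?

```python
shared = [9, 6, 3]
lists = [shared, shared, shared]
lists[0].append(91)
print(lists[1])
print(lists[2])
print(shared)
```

Key concept: list of same reference.
Step by step:
`shared = [9, 6, 3]` → shared = [9, 6, 3]
`lists = [shared, shared, shared]` → lists = [[9, 6, 3], [9, 6, 3], [9, 6, 3]]
`lists[0].append(91)` → shared = [9, 6, 3, 91]; lists = [[9, 6, 3, 91], [9, 6, 3, 91], [9, 6, 3, 91]]
`print(lists[1])` → prints [9, 6, 3, 91]
`print(lists[2])` → prints [9, 6, 3, 91]
`print(shared)` → prints [9, 6, 3, 91]

Answer:
[9, 6, 3, 91]
[9, 6, 3, 91]
[9, 6, 3, 91]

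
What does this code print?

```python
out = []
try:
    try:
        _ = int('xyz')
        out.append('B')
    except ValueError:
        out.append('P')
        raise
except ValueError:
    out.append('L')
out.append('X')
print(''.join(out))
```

Execution trace: 'P' (inner except ValueError) → 'L' (outer except ValueError) → 'X' (after the try/except). Output: PLX

Answer: PLX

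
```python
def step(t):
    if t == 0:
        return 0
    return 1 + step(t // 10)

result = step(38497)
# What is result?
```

Count of digits of 38497: 5

Answer: 5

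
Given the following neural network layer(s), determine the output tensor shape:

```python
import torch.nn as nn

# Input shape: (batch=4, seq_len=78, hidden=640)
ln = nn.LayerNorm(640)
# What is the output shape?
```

Input: (4, 78, 640) -> Output: (4, 78, 640)

Answer: (4, 78, 640)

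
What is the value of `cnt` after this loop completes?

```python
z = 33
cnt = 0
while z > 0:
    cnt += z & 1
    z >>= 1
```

Count set bits in 33 (binary: 0b100001)
`cnt` takes the values: 0 → 1 → 2

Answer: 2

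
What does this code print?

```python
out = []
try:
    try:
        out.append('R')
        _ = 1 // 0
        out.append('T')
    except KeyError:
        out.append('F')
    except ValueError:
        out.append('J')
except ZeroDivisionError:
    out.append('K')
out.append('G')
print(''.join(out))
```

Execution trace: 'R' (try body) → 'K' (outer except ZeroDivisionError) → 'G' (after the try/except). Output: RKG

Answer: RKG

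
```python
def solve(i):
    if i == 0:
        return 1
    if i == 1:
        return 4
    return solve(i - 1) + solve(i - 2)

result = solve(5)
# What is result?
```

Build up from base cases: solve(0)=1, solve(1)=4, solve(2)=5, solve(3)=9, solve(4)=14, solve(5)=23

Answer: 23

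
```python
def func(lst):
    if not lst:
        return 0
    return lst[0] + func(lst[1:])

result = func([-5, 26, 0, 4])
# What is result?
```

(-5) + 26 + 0 + 4 + 0 = 25

Answer: 25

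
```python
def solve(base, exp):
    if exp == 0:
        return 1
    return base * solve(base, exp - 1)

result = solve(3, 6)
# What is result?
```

solve(3, 6) = 3 * 3 * 3 * 3 * 3 * 3 = 729

Answer: 729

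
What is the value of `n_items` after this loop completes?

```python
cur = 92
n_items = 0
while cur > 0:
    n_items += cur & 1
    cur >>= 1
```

Count set bits in 92 (binary: 0b1011100)
`n_items` takes the values: 0 → 1 → 2 → 3 → 4

Answer: 4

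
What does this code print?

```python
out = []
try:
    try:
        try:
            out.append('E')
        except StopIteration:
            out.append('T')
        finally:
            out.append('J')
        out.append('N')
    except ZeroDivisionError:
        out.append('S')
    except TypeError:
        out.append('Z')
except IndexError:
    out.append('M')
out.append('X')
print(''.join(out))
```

Execution trace: 'E' (inner try body, no exception) → 'J' (inner finally) → 'N' (try body, no exception) → 'X' (after the try/except). Output: EJNX

Answer: EJNX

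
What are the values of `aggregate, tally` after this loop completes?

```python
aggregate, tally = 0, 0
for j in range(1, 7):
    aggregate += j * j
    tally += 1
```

Sum of squares and count
`aggregate, tally` takes the values: (0, 0) → (1, 0) → (1, 1) → (5, 1) → (5, 2) → (14, 2) → (14, 3) → (30, 3) → (30, 4) → (55, 4) → (55, 5) → (91, 5) → (91, 6)

Answer: 91, 6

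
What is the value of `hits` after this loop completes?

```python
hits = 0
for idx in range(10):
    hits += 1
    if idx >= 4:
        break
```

Loop breaks when idx reaches 4, hits is 5
`hits` takes the values: 0 → 1 → 2 → 3 → 4 → 5

Answer: 5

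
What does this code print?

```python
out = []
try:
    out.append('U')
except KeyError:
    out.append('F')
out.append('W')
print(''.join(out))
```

Execution trace: 'U' (try body, no exception) → 'W' (after the try/except). Output: UW

Answer: UW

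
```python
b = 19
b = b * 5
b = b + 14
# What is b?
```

Trace:
`b = 19` → b = 19
`b = b * 5` → b = 95
`b = b + 14` → b = 109
So b = 109

Answer: 109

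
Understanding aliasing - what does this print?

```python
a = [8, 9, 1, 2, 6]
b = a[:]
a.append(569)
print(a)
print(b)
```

Key concept: slice [:] creates copy.
Step by step:
`a = [8, 9, 1, 2, 6]` → a = [8, 9, 1, 2, 6]
`b = a[:]` → b = [8, 9, 1, 2, 6]
`a.append(569)` → a = [8, 9, 1, 2, 6, 569]
`print(a)` → prints [8, 9, 1, 2, 6, 569]
`print(b)` → prints [8, 9, 1, 2, 6]

Answer:
[8, 9, 1, 2, 6, 569]
[8, 9, 1, 2, 6]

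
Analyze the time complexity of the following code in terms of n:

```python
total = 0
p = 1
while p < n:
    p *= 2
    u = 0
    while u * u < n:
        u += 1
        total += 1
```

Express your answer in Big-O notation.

Each loop level contributes: log n × √n. Multiplying the contributions gives O(√n log n).

Answer: O(√n log n)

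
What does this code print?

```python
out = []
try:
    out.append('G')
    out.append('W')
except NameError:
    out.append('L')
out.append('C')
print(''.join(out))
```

Execution trace: 'G' (try body) → 'W' (try body, no exception) → 'C' (after the try/except). Output: GWC

Answer: GWC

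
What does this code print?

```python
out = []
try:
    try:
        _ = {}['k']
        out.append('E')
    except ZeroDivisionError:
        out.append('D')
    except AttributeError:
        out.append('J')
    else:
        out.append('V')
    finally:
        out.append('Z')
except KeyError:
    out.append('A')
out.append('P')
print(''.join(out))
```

Execution trace: 'Z' (inner finally) → 'A' (outer except KeyError) → 'P' (after the try/except). Output: ZAP

Answer: ZAP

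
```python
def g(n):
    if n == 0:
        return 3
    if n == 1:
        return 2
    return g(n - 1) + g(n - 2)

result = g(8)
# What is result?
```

Build up from base cases: g(0)=3, g(1)=2, g(2)=5, g(3)=7, g(4)=12, g(5)=19, g(6)=31, ..., g(8)=81

Answer: 81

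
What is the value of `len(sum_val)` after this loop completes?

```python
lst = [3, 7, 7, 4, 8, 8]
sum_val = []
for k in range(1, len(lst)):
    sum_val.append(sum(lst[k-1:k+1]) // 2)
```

Number of 2-element averages
`sum_val` takes the values: [] → [5] → [5, 7] → [5, 7, 5] → [5, 7, 5, 6] → [5, 7, 5, 6, 8]
So `len(sum_val)` = 5

Answer: 5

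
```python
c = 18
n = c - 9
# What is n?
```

Trace:
`c = 18` → c = 18
`n = c - 9` → n = 9
So n = 9

Answer: 9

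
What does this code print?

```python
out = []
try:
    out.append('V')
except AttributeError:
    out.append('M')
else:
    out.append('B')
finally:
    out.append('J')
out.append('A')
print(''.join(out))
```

Execution trace: 'V' (try body, no exception) → 'B' (else) → 'J' (finally) → 'A' (after the try/except). Output: VBJA

Answer: VBJA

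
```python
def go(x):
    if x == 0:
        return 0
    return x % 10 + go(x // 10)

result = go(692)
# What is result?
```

Sum of digits of 692: 2 + 9 + 6 = 17

Answer: 17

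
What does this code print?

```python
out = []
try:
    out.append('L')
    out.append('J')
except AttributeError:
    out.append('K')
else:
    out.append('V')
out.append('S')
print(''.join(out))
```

Execution trace: 'L' (try body) → 'J' (try body, no exception) → 'V' (else) → 'S' (after the try/except). Output: LJVS

Answer: LJVS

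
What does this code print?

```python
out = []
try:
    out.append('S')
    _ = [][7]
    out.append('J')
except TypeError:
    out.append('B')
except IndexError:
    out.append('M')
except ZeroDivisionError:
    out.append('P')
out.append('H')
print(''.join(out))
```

Execution trace: 'S' (try body) → 'M' (except IndexError) → 'H' (after the try/except). Output: SMH

Answer: SMH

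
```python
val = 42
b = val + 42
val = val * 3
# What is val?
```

Trace:
`val = 42` → val = 42
`b = val + 42` → b = 84
`val = val * 3` → val = 126
So val = 126

Answer: 126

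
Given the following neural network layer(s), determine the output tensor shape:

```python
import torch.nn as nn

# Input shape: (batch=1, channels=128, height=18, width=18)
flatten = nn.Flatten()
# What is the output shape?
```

Input: (1, 128, 18, 18) -> Output: (1, 41472)

Answer: (1, 41472)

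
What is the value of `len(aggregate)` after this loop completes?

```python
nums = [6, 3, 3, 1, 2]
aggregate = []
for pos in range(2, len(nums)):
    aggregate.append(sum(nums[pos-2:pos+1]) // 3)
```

Number of 3-element averages
`aggregate` takes the values: [] → [4] → [4, 2] → [4, 2, 2]
So `len(aggregate)` = 3

Answer: 3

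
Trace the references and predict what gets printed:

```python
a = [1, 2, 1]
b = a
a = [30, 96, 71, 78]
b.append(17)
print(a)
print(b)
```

Key concept: rebinding vs mutation: a is rebound to a new list, b still points at the original.
Step by step:
`a = [1, 2, 1]` → a = [1, 2, 1]
`b = a` → b = [1, 2, 1] (same object as a)
`a = [30, 96, 71, 78]` → a = [30, 96, 71, 78]
`b.append(17)` → b = [1, 2, 1, 17]
`print(a)` → prints [30, 96, 71, 78]
`print(b)` → prints [1, 2, 1, 17]

Answer:
[30, 96, 71, 78]
[1, 2, 1, 17]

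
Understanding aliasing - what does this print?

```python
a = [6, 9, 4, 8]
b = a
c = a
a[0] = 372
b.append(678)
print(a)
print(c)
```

Key concept: multiple aliases.
Step by step:
`a = [6, 9, 4, 8]` → a = [6, 9, 4, 8]
`b = a` → b = [6, 9, 4, 8] (same object as a)
`c = a` → c = [6, 9, 4, 8] (same object as a, b)
`a[0] = 372` → a = [372, 9, 4, 8] (same object as b, c); b = [372, 9, 4, 8] (same object as a, c); c = [372, 9, 4, 8] (same object as a, b)
`b.append(678)` → a = [372, 9, 4, 8, 678] (same object as b, c); b = [372, 9, 4, 8, 678] (same object as a, c); c = [372, 9, 4, 8, 678] (same object as a, b)
`print(a)` → prints [372, 9, 4, 8, 678]
`print(c)` → prints [372, 9, 4, 8, 678]

Answer:
[372, 9, 4, 8, 678]
[372, 9, 4, 8, 678]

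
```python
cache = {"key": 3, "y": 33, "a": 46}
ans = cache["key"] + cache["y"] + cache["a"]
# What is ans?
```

Trace:
`cache = {"key": 3, "y": 33, "a": 46}` → cache = {'key': 3, 'y': 33, 'a': 46}
`ans = cache["key"] + cache["y"] + cache["a"]` → ans = 82
So ans = 82

Answer: 82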